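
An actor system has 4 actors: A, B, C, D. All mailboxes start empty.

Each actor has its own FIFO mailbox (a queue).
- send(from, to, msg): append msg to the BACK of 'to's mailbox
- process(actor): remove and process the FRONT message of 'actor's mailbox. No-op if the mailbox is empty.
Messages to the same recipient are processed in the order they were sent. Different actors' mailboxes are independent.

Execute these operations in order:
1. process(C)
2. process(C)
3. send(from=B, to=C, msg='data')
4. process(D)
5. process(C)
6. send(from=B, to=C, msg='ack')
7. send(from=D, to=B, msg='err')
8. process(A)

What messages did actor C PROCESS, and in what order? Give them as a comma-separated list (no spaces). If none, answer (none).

After 1 (process(C)): A:[] B:[] C:[] D:[]
After 2 (process(C)): A:[] B:[] C:[] D:[]
After 3 (send(from=B, to=C, msg='data')): A:[] B:[] C:[data] D:[]
After 4 (process(D)): A:[] B:[] C:[data] D:[]
After 5 (process(C)): A:[] B:[] C:[] D:[]
After 6 (send(from=B, to=C, msg='ack')): A:[] B:[] C:[ack] D:[]
After 7 (send(from=D, to=B, msg='err')): A:[] B:[err] C:[ack] D:[]
After 8 (process(A)): A:[] B:[err] C:[ack] D:[]

Answer: data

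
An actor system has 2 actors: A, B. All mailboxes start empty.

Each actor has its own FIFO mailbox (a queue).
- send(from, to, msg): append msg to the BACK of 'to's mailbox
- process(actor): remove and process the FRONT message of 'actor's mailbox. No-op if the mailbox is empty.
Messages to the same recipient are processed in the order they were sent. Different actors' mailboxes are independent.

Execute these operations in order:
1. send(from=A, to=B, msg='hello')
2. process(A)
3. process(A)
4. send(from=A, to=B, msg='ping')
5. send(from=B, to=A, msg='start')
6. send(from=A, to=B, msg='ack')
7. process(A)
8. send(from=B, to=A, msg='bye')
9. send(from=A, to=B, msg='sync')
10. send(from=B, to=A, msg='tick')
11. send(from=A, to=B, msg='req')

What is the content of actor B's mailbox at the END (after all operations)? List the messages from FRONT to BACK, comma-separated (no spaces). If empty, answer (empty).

Answer: hello,ping,ack,sync,req

Derivation:
After 1 (send(from=A, to=B, msg='hello')): A:[] B:[hello]
After 2 (process(A)): A:[] B:[hello]
After 3 (process(A)): A:[] B:[hello]
After 4 (send(from=A, to=B, msg='ping')): A:[] B:[hello,ping]
After 5 (send(from=B, to=A, msg='start')): A:[start] B:[hello,ping]
After 6 (send(from=A, to=B, msg='ack')): A:[start] B:[hello,ping,ack]
After 7 (process(A)): A:[] B:[hello,ping,ack]
After 8 (send(from=B, to=A, msg='bye')): A:[bye] B:[hello,ping,ack]
After 9 (send(from=A, to=B, msg='sync')): A:[bye] B:[hello,ping,ack,sync]
After 10 (send(from=B, to=A, msg='tick')): A:[bye,tick] B:[hello,ping,ack,sync]
After 11 (send(from=A, to=B, msg='req')): A:[bye,tick] B:[hello,ping,ack,sync,req]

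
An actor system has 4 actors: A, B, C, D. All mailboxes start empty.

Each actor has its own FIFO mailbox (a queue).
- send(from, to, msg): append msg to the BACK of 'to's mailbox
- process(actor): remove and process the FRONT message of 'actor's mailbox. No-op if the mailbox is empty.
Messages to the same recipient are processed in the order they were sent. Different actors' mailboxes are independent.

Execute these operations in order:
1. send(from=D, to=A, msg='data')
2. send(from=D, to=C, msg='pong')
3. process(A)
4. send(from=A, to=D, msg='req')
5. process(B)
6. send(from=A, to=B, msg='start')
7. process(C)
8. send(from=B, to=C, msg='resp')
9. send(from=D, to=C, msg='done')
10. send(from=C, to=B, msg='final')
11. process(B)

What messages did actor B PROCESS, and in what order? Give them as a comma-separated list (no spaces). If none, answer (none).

Answer: start

Derivation:
After 1 (send(from=D, to=A, msg='data')): A:[data] B:[] C:[] D:[]
After 2 (send(from=D, to=C, msg='pong')): A:[data] B:[] C:[pong] D:[]
After 3 (process(A)): A:[] B:[] C:[pong] D:[]
After 4 (send(from=A, to=D, msg='req')): A:[] B:[] C:[pong] D:[req]
After 5 (process(B)): A:[] B:[] C:[pong] D:[req]
After 6 (send(from=A, to=B, msg='start')): A:[] B:[start] C:[pong] D:[req]
After 7 (process(C)): A:[] B:[start] C:[] D:[req]
After 8 (send(from=B, to=C, msg='resp')): A:[] B:[start] C:[resp] D:[req]
After 9 (send(from=D, to=C, msg='done')): A:[] B:[start] C:[resp,done] D:[req]
After 10 (send(from=C, to=B, msg='final')): A:[] B:[start,final] C:[resp,done] D:[req]
After 11 (process(B)): A:[] B:[final] C:[resp,done] D:[req]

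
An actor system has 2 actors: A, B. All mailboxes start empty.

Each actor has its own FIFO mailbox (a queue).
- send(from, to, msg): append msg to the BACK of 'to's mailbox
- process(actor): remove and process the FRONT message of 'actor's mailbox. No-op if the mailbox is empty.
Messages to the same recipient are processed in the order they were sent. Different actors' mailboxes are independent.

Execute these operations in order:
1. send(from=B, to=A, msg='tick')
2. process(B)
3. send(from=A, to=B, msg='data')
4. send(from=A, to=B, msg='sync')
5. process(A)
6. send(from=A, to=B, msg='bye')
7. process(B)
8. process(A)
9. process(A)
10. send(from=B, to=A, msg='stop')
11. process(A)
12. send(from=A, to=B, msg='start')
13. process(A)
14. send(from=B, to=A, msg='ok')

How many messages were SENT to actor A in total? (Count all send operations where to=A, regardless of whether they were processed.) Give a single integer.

After 1 (send(from=B, to=A, msg='tick')): A:[tick] B:[]
After 2 (process(B)): A:[tick] B:[]
After 3 (send(from=A, to=B, msg='data')): A:[tick] B:[data]
After 4 (send(from=A, to=B, msg='sync')): A:[tick] B:[data,sync]
After 5 (process(A)): A:[] B:[data,sync]
After 6 (send(from=A, to=B, msg='bye')): A:[] B:[data,sync,bye]
After 7 (process(B)): A:[] B:[sync,bye]
After 8 (process(A)): A:[] B:[sync,bye]
After 9 (process(A)): A:[] B:[sync,bye]
After 10 (send(from=B, to=A, msg='stop')): A:[stop] B:[sync,bye]
After 11 (process(A)): A:[] B:[sync,bye]
After 12 (send(from=A, to=B, msg='start')): A:[] B:[sync,bye,start]
After 13 (process(A)): A:[] B:[sync,bye,start]
After 14 (send(from=B, to=A, msg='ok')): A:[ok] B:[sync,bye,start]

Answer: 3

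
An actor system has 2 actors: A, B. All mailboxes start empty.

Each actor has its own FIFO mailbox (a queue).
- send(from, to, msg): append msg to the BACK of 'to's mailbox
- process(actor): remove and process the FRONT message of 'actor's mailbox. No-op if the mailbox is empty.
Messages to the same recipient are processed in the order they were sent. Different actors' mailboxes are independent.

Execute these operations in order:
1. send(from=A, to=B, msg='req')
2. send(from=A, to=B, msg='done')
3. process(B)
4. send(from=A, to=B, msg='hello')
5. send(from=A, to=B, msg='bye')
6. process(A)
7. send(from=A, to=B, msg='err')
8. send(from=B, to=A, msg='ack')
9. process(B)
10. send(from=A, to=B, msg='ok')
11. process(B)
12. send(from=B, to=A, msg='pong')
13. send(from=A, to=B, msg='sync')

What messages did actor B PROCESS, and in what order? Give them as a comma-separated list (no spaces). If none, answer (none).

After 1 (send(from=A, to=B, msg='req')): A:[] B:[req]
After 2 (send(from=A, to=B, msg='done')): A:[] B:[req,done]
After 3 (process(B)): A:[] B:[done]
After 4 (send(from=A, to=B, msg='hello')): A:[] B:[done,hello]
After 5 (send(from=A, to=B, msg='bye')): A:[] B:[done,hello,bye]
After 6 (process(A)): A:[] B:[done,hello,bye]
After 7 (send(from=A, to=B, msg='err')): A:[] B:[done,hello,bye,err]
After 8 (send(from=B, to=A, msg='ack')): A:[ack] B:[done,hello,bye,err]
After 9 (process(B)): A:[ack] B:[hello,bye,err]
After 10 (send(from=A, to=B, msg='ok')): A:[ack] B:[hello,bye,err,ok]
After 11 (process(B)): A:[ack] B:[bye,err,ok]
After 12 (send(from=B, to=A, msg='pong')): A:[ack,pong] B:[bye,err,ok]
After 13 (send(from=A, to=B, msg='sync')): A:[ack,pong] B:[bye,err,ok,sync]

Answer: req,done,hello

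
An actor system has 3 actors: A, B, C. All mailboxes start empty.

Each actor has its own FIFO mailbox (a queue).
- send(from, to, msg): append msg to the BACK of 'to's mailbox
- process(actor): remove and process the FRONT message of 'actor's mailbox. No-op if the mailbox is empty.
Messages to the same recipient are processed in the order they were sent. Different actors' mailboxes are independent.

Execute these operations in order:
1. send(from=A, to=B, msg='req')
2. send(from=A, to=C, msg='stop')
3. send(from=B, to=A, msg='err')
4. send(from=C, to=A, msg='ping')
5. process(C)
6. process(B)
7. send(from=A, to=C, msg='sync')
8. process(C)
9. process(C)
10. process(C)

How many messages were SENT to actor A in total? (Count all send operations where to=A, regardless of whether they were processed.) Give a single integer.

After 1 (send(from=A, to=B, msg='req')): A:[] B:[req] C:[]
After 2 (send(from=A, to=C, msg='stop')): A:[] B:[req] C:[stop]
After 3 (send(from=B, to=A, msg='err')): A:[err] B:[req] C:[stop]
After 4 (send(from=C, to=A, msg='ping')): A:[err,ping] B:[req] C:[stop]
After 5 (process(C)): A:[err,ping] B:[req] C:[]
After 6 (process(B)): A:[err,ping] B:[] C:[]
After 7 (send(from=A, to=C, msg='sync')): A:[err,ping] B:[] C:[sync]
After 8 (process(C)): A:[err,ping] B:[] C:[]
After 9 (process(C)): A:[err,ping] B:[] C:[]
After 10 (process(C)): A:[err,ping] B:[] C:[]

Answer: 2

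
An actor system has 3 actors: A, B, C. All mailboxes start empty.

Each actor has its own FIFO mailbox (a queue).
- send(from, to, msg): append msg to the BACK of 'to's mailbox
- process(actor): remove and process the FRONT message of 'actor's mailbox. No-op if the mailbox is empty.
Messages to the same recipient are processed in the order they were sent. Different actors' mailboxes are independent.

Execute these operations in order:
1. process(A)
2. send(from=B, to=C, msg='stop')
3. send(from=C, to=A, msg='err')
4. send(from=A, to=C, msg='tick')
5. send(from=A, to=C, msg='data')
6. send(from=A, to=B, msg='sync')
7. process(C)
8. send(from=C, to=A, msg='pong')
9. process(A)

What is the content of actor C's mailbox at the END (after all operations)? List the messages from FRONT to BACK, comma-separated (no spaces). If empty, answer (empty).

After 1 (process(A)): A:[] B:[] C:[]
After 2 (send(from=B, to=C, msg='stop')): A:[] B:[] C:[stop]
After 3 (send(from=C, to=A, msg='err')): A:[err] B:[] C:[stop]
After 4 (send(from=A, to=C, msg='tick')): A:[err] B:[] C:[stop,tick]
After 5 (send(from=A, to=C, msg='data')): A:[err] B:[] C:[stop,tick,data]
After 6 (send(from=A, to=B, msg='sync')): A:[err] B:[sync] C:[stop,tick,data]
After 7 (process(C)): A:[err] B:[sync] C:[tick,data]
After 8 (send(from=C, to=A, msg='pong')): A:[err,pong] B:[sync] C:[tick,data]
After 9 (process(A)): A:[pong] B:[sync] C:[tick,data]

Answer: tick,data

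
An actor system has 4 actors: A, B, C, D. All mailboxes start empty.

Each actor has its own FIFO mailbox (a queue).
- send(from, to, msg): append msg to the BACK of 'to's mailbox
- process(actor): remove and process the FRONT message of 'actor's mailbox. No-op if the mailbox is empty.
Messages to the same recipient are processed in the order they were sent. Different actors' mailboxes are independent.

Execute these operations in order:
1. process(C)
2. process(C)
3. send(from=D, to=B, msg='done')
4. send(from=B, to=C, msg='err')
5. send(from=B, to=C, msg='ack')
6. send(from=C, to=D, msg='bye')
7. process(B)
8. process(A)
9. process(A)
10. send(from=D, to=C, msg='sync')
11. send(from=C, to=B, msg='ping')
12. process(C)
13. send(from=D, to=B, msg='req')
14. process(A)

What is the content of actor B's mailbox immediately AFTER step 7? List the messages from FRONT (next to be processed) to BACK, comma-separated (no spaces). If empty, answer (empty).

After 1 (process(C)): A:[] B:[] C:[] D:[]
After 2 (process(C)): A:[] B:[] C:[] D:[]
After 3 (send(from=D, to=B, msg='done')): A:[] B:[done] C:[] D:[]
After 4 (send(from=B, to=C, msg='err')): A:[] B:[done] C:[err] D:[]
After 5 (send(from=B, to=C, msg='ack')): A:[] B:[done] C:[err,ack] D:[]
After 6 (send(from=C, to=D, msg='bye')): A:[] B:[done] C:[err,ack] D:[bye]
After 7 (process(B)): A:[] B:[] C:[err,ack] D:[bye]

(empty)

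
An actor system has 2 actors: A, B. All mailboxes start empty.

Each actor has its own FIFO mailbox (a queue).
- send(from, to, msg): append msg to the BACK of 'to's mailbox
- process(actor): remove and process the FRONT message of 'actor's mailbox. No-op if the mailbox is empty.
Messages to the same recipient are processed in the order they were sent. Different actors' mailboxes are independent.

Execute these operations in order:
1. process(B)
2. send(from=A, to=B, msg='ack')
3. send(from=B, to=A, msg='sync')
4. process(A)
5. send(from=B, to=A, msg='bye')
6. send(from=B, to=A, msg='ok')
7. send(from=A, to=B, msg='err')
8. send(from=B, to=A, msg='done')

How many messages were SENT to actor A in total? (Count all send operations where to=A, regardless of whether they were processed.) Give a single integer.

Answer: 4

Derivation:
After 1 (process(B)): A:[] B:[]
After 2 (send(from=A, to=B, msg='ack')): A:[] B:[ack]
After 3 (send(from=B, to=A, msg='sync')): A:[sync] B:[ack]
After 4 (process(A)): A:[] B:[ack]
After 5 (send(from=B, to=A, msg='bye')): A:[bye] B:[ack]
After 6 (send(from=B, to=A, msg='ok')): A:[bye,ok] B:[ack]
After 7 (send(from=A, to=B, msg='err')): A:[bye,ok] B:[ack,err]
After 8 (send(from=B, to=A, msg='done')): A:[bye,ok,done] B:[ack,err]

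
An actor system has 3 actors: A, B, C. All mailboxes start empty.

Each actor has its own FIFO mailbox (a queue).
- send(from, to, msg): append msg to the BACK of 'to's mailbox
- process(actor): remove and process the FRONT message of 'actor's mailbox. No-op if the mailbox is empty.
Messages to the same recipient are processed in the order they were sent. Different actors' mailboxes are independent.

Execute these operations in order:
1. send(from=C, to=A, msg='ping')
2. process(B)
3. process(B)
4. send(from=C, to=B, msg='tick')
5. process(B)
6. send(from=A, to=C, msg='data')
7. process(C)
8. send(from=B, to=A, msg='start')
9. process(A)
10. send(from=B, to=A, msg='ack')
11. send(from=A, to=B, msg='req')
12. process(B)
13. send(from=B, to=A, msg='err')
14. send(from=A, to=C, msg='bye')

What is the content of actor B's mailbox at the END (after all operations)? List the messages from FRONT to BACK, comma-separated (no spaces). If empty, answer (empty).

Answer: (empty)

Derivation:
After 1 (send(from=C, to=A, msg='ping')): A:[ping] B:[] C:[]
After 2 (process(B)): A:[ping] B:[] C:[]
After 3 (process(B)): A:[ping] B:[] C:[]
After 4 (send(from=C, to=B, msg='tick')): A:[ping] B:[tick] C:[]
After 5 (process(B)): A:[ping] B:[] C:[]
After 6 (send(from=A, to=C, msg='data')): A:[ping] B:[] C:[data]
After 7 (process(C)): A:[ping] B:[] C:[]
After 8 (send(from=B, to=A, msg='start')): A:[ping,start] B:[] C:[]
After 9 (process(A)): A:[start] B:[] C:[]
After 10 (send(from=B, to=A, msg='ack')): A:[start,ack] B:[] C:[]
After 11 (send(from=A, to=B, msg='req')): A:[start,ack] B:[req] C:[]
After 12 (process(B)): A:[start,ack] B:[] C:[]
After 13 (send(from=B, to=A, msg='err')): A:[start,ack,err] B:[] C:[]
After 14 (send(from=A, to=C, msg='bye')): A:[start,ack,err] B:[] C:[bye]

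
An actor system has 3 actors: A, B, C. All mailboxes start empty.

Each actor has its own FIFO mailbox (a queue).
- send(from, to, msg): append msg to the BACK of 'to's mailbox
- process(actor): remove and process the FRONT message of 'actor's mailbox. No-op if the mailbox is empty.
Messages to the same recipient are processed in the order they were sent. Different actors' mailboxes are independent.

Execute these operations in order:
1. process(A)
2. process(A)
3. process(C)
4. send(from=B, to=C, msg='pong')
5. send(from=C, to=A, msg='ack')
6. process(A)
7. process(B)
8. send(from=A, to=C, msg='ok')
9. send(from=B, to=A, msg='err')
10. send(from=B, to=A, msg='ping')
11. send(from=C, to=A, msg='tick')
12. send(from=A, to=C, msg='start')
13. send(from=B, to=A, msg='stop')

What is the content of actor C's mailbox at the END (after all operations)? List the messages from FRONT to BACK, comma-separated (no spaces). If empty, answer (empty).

After 1 (process(A)): A:[] B:[] C:[]
After 2 (process(A)): A:[] B:[] C:[]
After 3 (process(C)): A:[] B:[] C:[]
After 4 (send(from=B, to=C, msg='pong')): A:[] B:[] C:[pong]
After 5 (send(from=C, to=A, msg='ack')): A:[ack] B:[] C:[pong]
After 6 (process(A)): A:[] B:[] C:[pong]
After 7 (process(B)): A:[] B:[] C:[pong]
After 8 (send(from=A, to=C, msg='ok')): A:[] B:[] C:[pong,ok]
After 9 (send(from=B, to=A, msg='err')): A:[err] B:[] C:[pong,ok]
After 10 (send(from=B, to=A, msg='ping')): A:[err,ping] B:[] C:[pong,ok]
After 11 (send(from=C, to=A, msg='tick')): A:[err,ping,tick] B:[] C:[pong,ok]
After 12 (send(from=A, to=C, msg='start')): A:[err,ping,tick] B:[] C:[pong,ok,start]
After 13 (send(from=B, to=A, msg='stop')): A:[err,ping,tick,stop] B:[] C:[pong,ok,start]

Answer: pong,ok,start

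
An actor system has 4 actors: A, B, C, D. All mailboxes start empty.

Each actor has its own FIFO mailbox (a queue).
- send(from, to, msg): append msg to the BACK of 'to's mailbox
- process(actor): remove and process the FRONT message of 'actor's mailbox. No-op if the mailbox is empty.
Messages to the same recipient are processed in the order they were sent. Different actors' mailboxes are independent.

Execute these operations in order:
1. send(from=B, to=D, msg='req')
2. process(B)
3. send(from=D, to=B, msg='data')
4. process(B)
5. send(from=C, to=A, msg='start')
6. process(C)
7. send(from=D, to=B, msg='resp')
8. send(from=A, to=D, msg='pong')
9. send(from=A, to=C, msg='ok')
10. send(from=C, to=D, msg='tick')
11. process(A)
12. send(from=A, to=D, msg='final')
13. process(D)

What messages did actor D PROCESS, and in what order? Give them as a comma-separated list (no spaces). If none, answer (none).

Answer: req

Derivation:
After 1 (send(from=B, to=D, msg='req')): A:[] B:[] C:[] D:[req]
After 2 (process(B)): A:[] B:[] C:[] D:[req]
After 3 (send(from=D, to=B, msg='data')): A:[] B:[data] C:[] D:[req]
After 4 (process(B)): A:[] B:[] C:[] D:[req]
After 5 (send(from=C, to=A, msg='start')): A:[start] B:[] C:[] D:[req]
After 6 (process(C)): A:[start] B:[] C:[] D:[req]
After 7 (send(from=D, to=B, msg='resp')): A:[start] B:[resp] C:[] D:[req]
After 8 (send(from=A, to=D, msg='pong')): A:[start] B:[resp] C:[] D:[req,pong]
After 9 (send(from=A, to=C, msg='ok')): A:[start] B:[resp] C:[ok] D:[req,pong]
After 10 (send(from=C, to=D, msg='tick')): A:[start] B:[resp] C:[ok] D:[req,pong,tick]
After 11 (process(A)): A:[] B:[resp] C:[ok] D:[req,pong,tick]
After 12 (send(from=A, to=D, msg='final')): A:[] B:[resp] C:[ok] D:[req,pong,tick,final]
After 13 (process(D)): A:[] B:[resp] C:[ok] D:[pong,tick,final]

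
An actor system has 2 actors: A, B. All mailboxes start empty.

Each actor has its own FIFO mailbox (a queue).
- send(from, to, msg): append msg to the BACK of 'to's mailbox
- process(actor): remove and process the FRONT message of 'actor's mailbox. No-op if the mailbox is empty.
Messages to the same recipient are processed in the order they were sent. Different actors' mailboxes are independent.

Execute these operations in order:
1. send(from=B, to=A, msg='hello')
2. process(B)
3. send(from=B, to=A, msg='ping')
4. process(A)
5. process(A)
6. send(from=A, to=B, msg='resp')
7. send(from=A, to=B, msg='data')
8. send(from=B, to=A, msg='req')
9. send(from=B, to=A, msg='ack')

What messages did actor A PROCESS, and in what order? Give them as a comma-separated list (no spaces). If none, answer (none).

After 1 (send(from=B, to=A, msg='hello')): A:[hello] B:[]
After 2 (process(B)): A:[hello] B:[]
After 3 (send(from=B, to=A, msg='ping')): A:[hello,ping] B:[]
After 4 (process(A)): A:[ping] B:[]
After 5 (process(A)): A:[] B:[]
After 6 (send(from=A, to=B, msg='resp')): A:[] B:[resp]
After 7 (send(from=A, to=B, msg='data')): A:[] B:[resp,data]
After 8 (send(from=B, to=A, msg='req')): A:[req] B:[resp,data]
After 9 (send(from=B, to=A, msg='ack')): A:[req,ack] B:[resp,data]

Answer: hello,ping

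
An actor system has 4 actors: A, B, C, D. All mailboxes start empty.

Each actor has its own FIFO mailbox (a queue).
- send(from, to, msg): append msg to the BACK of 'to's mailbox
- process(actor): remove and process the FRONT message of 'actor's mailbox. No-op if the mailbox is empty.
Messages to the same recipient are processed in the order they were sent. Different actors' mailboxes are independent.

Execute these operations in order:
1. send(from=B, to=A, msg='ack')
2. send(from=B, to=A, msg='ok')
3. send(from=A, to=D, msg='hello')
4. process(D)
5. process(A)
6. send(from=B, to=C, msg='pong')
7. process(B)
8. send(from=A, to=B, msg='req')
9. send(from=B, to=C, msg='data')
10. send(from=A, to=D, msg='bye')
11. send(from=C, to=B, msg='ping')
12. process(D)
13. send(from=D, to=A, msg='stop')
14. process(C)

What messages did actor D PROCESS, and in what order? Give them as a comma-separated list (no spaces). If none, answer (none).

After 1 (send(from=B, to=A, msg='ack')): A:[ack] B:[] C:[] D:[]
After 2 (send(from=B, to=A, msg='ok')): A:[ack,ok] B:[] C:[] D:[]
After 3 (send(from=A, to=D, msg='hello')): A:[ack,ok] B:[] C:[] D:[hello]
After 4 (process(D)): A:[ack,ok] B:[] C:[] D:[]
After 5 (process(A)): A:[ok] B:[] C:[] D:[]
After 6 (send(from=B, to=C, msg='pong')): A:[ok] B:[] C:[pong] D:[]
After 7 (process(B)): A:[ok] B:[] C:[pong] D:[]
After 8 (send(from=A, to=B, msg='req')): A:[ok] B:[req] C:[pong] D:[]
After 9 (send(from=B, to=C, msg='data')): A:[ok] B:[req] C:[pong,data] D:[]
After 10 (send(from=A, to=D, msg='bye')): A:[ok] B:[req] C:[pong,data] D:[bye]
After 11 (send(from=C, to=B, msg='ping')): A:[ok] B:[req,ping] C:[pong,data] D:[bye]
After 12 (process(D)): A:[ok] B:[req,ping] C:[pong,data] D:[]
After 13 (send(from=D, to=A, msg='stop')): A:[ok,stop] B:[req,ping] C:[pong,data] D:[]
After 14 (process(C)): A:[ok,stop] B:[req,ping] C:[data] D:[]

Answer: hello,bye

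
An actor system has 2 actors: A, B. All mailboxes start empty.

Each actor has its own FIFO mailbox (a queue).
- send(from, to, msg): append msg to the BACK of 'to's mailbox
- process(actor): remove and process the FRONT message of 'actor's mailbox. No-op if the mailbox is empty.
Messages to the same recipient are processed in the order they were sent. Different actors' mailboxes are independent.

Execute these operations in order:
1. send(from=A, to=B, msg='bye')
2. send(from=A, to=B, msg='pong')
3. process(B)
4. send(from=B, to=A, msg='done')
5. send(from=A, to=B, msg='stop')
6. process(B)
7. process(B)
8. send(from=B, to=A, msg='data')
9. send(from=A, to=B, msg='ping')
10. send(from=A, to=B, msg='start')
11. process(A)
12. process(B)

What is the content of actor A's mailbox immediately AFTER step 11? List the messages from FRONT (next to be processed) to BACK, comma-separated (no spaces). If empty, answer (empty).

After 1 (send(from=A, to=B, msg='bye')): A:[] B:[bye]
After 2 (send(from=A, to=B, msg='pong')): A:[] B:[bye,pong]
After 3 (process(B)): A:[] B:[pong]
After 4 (send(from=B, to=A, msg='done')): A:[done] B:[pong]
After 5 (send(from=A, to=B, msg='stop')): A:[done] B:[pong,stop]
After 6 (process(B)): A:[done] B:[stop]
After 7 (process(B)): A:[done] B:[]
After 8 (send(from=B, to=A, msg='data')): A:[done,data] B:[]
After 9 (send(from=A, to=B, msg='ping')): A:[done,data] B:[ping]
After 10 (send(from=A, to=B, msg='start')): A:[done,data] B:[ping,start]
After 11 (process(A)): A:[data] B:[ping,start]

data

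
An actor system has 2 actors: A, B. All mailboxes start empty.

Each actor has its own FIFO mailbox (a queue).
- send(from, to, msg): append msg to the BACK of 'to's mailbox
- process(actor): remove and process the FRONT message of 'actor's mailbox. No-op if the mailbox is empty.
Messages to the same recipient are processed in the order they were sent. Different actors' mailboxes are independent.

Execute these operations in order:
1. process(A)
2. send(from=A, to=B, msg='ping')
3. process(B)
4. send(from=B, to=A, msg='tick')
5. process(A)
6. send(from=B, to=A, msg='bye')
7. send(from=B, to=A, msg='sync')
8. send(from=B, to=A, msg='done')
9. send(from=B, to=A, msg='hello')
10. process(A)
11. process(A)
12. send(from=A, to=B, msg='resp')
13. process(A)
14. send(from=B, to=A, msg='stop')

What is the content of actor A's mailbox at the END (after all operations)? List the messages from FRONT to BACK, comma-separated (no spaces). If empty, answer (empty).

Answer: hello,stop

Derivation:
After 1 (process(A)): A:[] B:[]
After 2 (send(from=A, to=B, msg='ping')): A:[] B:[ping]
After 3 (process(B)): A:[] B:[]
After 4 (send(from=B, to=A, msg='tick')): A:[tick] B:[]
After 5 (process(A)): A:[] B:[]
After 6 (send(from=B, to=A, msg='bye')): A:[bye] B:[]
After 7 (send(from=B, to=A, msg='sync')): A:[bye,sync] B:[]
After 8 (send(from=B, to=A, msg='done')): A:[bye,sync,done] B:[]
After 9 (send(from=B, to=A, msg='hello')): A:[bye,sync,done,hello] B:[]
After 10 (process(A)): A:[sync,done,hello] B:[]
After 11 (process(A)): A:[done,hello] B:[]
After 12 (send(from=A, to=B, msg='resp')): A:[done,hello] B:[resp]
After 13 (process(A)): A:[hello] B:[resp]
After 14 (send(from=B, to=A, msg='stop')): A:[hello,stop] B:[resp]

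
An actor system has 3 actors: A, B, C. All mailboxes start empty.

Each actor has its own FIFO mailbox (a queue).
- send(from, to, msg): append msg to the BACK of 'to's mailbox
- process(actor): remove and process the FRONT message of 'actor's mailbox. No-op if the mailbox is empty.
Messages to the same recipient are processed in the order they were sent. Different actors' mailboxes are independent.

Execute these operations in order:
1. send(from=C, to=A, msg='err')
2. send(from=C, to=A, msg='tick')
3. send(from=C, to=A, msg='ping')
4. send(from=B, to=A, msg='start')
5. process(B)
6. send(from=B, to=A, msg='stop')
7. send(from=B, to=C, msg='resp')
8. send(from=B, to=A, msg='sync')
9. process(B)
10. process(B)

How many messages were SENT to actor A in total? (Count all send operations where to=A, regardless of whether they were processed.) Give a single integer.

Answer: 6

Derivation:
After 1 (send(from=C, to=A, msg='err')): A:[err] B:[] C:[]
After 2 (send(from=C, to=A, msg='tick')): A:[err,tick] B:[] C:[]
After 3 (send(from=C, to=A, msg='ping')): A:[err,tick,ping] B:[] C:[]
After 4 (send(from=B, to=A, msg='start')): A:[err,tick,ping,start] B:[] C:[]
After 5 (process(B)): A:[err,tick,ping,start] B:[] C:[]
After 6 (send(from=B, to=A, msg='stop')): A:[err,tick,ping,start,stop] B:[] C:[]
After 7 (send(from=B, to=C, msg='resp')): A:[err,tick,ping,start,stop] B:[] C:[resp]
After 8 (send(from=B, to=A, msg='sync')): A:[err,tick,ping,start,stop,sync] B:[] C:[resp]
After 9 (process(B)): A:[err,tick,ping,start,stop,sync] B:[] C:[resp]
After 10 (process(B)): A:[err,tick,ping,start,stop,sync] B:[] C:[resp]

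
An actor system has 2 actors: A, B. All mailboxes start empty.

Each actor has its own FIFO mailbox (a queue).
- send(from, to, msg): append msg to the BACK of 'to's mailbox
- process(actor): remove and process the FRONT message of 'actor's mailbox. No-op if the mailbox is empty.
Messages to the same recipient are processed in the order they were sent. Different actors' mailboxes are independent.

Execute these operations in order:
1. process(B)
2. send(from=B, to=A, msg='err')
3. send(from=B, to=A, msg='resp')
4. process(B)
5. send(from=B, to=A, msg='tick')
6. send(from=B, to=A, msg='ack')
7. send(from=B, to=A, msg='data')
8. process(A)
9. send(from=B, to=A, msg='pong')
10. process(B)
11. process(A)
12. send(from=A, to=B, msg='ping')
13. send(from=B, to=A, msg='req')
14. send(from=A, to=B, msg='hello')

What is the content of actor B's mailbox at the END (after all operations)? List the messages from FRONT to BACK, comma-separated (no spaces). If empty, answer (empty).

After 1 (process(B)): A:[] B:[]
After 2 (send(from=B, to=A, msg='err')): A:[err] B:[]
After 3 (send(from=B, to=A, msg='resp')): A:[err,resp] B:[]
After 4 (process(B)): A:[err,resp] B:[]
After 5 (send(from=B, to=A, msg='tick')): A:[err,resp,tick] B:[]
After 6 (send(from=B, to=A, msg='ack')): A:[err,resp,tick,ack] B:[]
After 7 (send(from=B, to=A, msg='data')): A:[err,resp,tick,ack,data] B:[]
After 8 (process(A)): A:[resp,tick,ack,data] B:[]
After 9 (send(from=B, to=A, msg='pong')): A:[resp,tick,ack,data,pong] B:[]
After 10 (process(B)): A:[resp,tick,ack,data,pong] B:[]
After 11 (process(A)): A:[tick,ack,data,pong] B:[]
After 12 (send(from=A, to=B, msg='ping')): A:[tick,ack,data,pong] B:[ping]
After 13 (send(from=B, to=A, msg='req')): A:[tick,ack,data,pong,req] B:[ping]
After 14 (send(from=A, to=B, msg='hello')): A:[tick,ack,data,pong,req] B:[ping,hello]

Answer: ping,hello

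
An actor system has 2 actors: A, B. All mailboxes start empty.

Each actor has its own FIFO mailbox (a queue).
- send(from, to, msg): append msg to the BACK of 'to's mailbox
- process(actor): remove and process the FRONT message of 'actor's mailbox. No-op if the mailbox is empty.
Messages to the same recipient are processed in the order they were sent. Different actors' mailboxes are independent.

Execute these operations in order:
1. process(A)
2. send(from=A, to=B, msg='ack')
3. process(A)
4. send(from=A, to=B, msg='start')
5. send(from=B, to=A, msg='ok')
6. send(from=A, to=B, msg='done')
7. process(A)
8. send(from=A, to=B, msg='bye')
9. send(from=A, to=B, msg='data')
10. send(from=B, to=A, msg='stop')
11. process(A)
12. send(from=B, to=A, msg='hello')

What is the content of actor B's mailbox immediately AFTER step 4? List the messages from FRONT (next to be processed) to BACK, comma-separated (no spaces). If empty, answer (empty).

After 1 (process(A)): A:[] B:[]
After 2 (send(from=A, to=B, msg='ack')): A:[] B:[ack]
After 3 (process(A)): A:[] B:[ack]
After 4 (send(from=A, to=B, msg='start')): A:[] B:[ack,start]

ack,start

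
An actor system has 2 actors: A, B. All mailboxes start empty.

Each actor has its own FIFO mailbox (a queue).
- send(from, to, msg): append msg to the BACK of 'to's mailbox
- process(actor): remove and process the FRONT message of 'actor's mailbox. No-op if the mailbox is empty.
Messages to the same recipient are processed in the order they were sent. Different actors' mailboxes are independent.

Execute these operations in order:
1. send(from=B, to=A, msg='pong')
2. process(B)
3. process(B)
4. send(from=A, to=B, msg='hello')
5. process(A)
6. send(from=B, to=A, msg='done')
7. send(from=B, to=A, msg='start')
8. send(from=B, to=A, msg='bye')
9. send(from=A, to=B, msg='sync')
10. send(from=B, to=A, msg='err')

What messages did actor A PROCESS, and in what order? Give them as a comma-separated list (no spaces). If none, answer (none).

Answer: pong

Derivation:
After 1 (send(from=B, to=A, msg='pong')): A:[pong] B:[]
After 2 (process(B)): A:[pong] B:[]
After 3 (process(B)): A:[pong] B:[]
After 4 (send(from=A, to=B, msg='hello')): A:[pong] B:[hello]
After 5 (process(A)): A:[] B:[hello]
After 6 (send(from=B, to=A, msg='done')): A:[done] B:[hello]
After 7 (send(from=B, to=A, msg='start')): A:[done,start] B:[hello]
After 8 (send(from=B, to=A, msg='bye')): A:[done,start,bye] B:[hello]
After 9 (send(from=A, to=B, msg='sync')): A:[done,start,bye] B:[hello,sync]
After 10 (send(from=B, to=A, msg='err')): A:[done,start,bye,err] B:[hello,sync]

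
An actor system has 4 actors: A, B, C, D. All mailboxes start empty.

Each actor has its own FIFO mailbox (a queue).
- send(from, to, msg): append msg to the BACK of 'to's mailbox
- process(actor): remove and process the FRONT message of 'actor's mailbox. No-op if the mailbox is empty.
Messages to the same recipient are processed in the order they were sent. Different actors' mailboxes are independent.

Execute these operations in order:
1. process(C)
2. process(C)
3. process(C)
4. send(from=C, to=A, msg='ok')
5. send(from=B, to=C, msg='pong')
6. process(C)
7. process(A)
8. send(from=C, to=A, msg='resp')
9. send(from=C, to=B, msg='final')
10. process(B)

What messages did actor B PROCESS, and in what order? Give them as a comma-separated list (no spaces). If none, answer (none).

Answer: final

Derivation:
After 1 (process(C)): A:[] B:[] C:[] D:[]
After 2 (process(C)): A:[] B:[] C:[] D:[]
After 3 (process(C)): A:[] B:[] C:[] D:[]
After 4 (send(from=C, to=A, msg='ok')): A:[ok] B:[] C:[] D:[]
After 5 (send(from=B, to=C, msg='pong')): A:[ok] B:[] C:[pong] D:[]
After 6 (process(C)): A:[ok] B:[] C:[] D:[]
After 7 (process(A)): A:[] B:[] C:[] D:[]
After 8 (send(from=C, to=A, msg='resp')): A:[resp] B:[] C:[] D:[]
After 9 (send(from=C, to=B, msg='final')): A:[resp] B:[final] C:[] D:[]
After 10 (process(B)): A:[resp] B:[] C:[] D:[]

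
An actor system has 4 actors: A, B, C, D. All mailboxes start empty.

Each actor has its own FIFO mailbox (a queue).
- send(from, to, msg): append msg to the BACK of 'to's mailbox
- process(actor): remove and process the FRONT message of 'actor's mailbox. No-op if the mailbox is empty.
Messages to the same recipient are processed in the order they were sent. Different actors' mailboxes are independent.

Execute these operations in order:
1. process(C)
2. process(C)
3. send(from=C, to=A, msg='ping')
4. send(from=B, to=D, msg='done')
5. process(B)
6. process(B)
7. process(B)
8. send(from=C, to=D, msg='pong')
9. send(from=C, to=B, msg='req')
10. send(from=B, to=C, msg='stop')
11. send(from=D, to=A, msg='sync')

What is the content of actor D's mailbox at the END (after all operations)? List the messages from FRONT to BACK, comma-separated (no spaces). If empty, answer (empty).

After 1 (process(C)): A:[] B:[] C:[] D:[]
After 2 (process(C)): A:[] B:[] C:[] D:[]
After 3 (send(from=C, to=A, msg='ping')): A:[ping] B:[] C:[] D:[]
After 4 (send(from=B, to=D, msg='done')): A:[ping] B:[] C:[] D:[done]
After 5 (process(B)): A:[ping] B:[] C:[] D:[done]
After 6 (process(B)): A:[ping] B:[] C:[] D:[done]
After 7 (process(B)): A:[ping] B:[] C:[] D:[done]
After 8 (send(from=C, to=D, msg='pong')): A:[ping] B:[] C:[] D:[done,pong]
After 9 (send(from=C, to=B, msg='req')): A:[ping] B:[req] C:[] D:[done,pong]
After 10 (send(from=B, to=C, msg='stop')): A:[ping] B:[req] C:[stop] D:[done,pong]
After 11 (send(from=D, to=A, msg='sync')): A:[ping,sync] B:[req] C:[stop] D:[done,pong]

Answer: done,pong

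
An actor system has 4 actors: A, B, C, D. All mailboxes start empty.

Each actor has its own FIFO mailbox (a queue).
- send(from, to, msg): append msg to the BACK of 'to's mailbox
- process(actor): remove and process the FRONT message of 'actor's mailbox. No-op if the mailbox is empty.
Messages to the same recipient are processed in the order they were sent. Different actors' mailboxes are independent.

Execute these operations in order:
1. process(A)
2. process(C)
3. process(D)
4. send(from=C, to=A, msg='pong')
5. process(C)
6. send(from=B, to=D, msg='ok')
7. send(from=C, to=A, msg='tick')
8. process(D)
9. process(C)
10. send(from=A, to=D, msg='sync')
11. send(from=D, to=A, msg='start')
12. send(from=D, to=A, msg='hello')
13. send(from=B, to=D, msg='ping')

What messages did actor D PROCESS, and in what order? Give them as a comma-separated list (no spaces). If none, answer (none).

Answer: ok

Derivation:
After 1 (process(A)): A:[] B:[] C:[] D:[]
After 2 (process(C)): A:[] B:[] C:[] D:[]
After 3 (process(D)): A:[] B:[] C:[] D:[]
After 4 (send(from=C, to=A, msg='pong')): A:[pong] B:[] C:[] D:[]
After 5 (process(C)): A:[pong] B:[] C:[] D:[]
After 6 (send(from=B, to=D, msg='ok')): A:[pong] B:[] C:[] D:[ok]
After 7 (send(from=C, to=A, msg='tick')): A:[pong,tick] B:[] C:[] D:[ok]
After 8 (process(D)): A:[pong,tick] B:[] C:[] D:[]
After 9 (process(C)): A:[pong,tick] B:[] C:[] D:[]
After 10 (send(from=A, to=D, msg='sync')): A:[pong,tick] B:[] C:[] D:[sync]
After 11 (send(from=D, to=A, msg='start')): A:[pong,tick,start] B:[] C:[] D:[sync]
After 12 (send(from=D, to=A, msg='hello')): A:[pong,tick,start,hello] B:[] C:[] D:[sync]
After 13 (send(from=B, to=D, msg='ping')): A:[pong,tick,start,hello] B:[] C:[] D:[sync,ping]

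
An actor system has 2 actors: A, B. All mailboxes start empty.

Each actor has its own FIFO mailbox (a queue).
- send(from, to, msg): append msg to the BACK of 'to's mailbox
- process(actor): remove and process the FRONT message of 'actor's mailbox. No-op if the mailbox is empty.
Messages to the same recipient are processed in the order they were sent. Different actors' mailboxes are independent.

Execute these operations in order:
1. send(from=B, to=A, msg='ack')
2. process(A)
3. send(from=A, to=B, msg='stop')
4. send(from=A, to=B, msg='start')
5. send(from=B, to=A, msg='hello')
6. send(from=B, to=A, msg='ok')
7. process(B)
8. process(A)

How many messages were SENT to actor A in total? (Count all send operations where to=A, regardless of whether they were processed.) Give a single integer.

After 1 (send(from=B, to=A, msg='ack')): A:[ack] B:[]
After 2 (process(A)): A:[] B:[]
After 3 (send(from=A, to=B, msg='stop')): A:[] B:[stop]
After 4 (send(from=A, to=B, msg='start')): A:[] B:[stop,start]
After 5 (send(from=B, to=A, msg='hello')): A:[hello] B:[stop,start]
After 6 (send(from=B, to=A, msg='ok')): A:[hello,ok] B:[stop,start]
After 7 (process(B)): A:[hello,ok] B:[start]
After 8 (process(A)): A:[ok] B:[start]

Answer: 3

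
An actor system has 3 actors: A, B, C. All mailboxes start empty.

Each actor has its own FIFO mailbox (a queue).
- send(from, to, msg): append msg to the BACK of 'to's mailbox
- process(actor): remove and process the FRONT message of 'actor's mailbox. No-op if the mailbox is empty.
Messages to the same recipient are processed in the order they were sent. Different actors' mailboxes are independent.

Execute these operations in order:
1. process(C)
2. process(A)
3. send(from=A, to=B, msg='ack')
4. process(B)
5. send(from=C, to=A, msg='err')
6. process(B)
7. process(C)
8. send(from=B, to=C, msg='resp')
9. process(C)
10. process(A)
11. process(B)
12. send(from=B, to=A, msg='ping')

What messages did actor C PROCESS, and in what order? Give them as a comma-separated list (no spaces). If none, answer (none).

Answer: resp

Derivation:
After 1 (process(C)): A:[] B:[] C:[]
After 2 (process(A)): A:[] B:[] C:[]
After 3 (send(from=A, to=B, msg='ack')): A:[] B:[ack] C:[]
After 4 (process(B)): A:[] B:[] C:[]
After 5 (send(from=C, to=A, msg='err')): A:[err] B:[] C:[]
After 6 (process(B)): A:[err] B:[] C:[]
After 7 (process(C)): A:[err] B:[] C:[]
After 8 (send(from=B, to=C, msg='resp')): A:[err] B:[] C:[resp]
After 9 (process(C)): A:[err] B:[] C:[]
After 10 (process(A)): A:[] B:[] C:[]
After 11 (process(B)): A:[] B:[] C:[]
After 12 (send(from=B, to=A, msg='ping')): A:[ping] B:[] C:[]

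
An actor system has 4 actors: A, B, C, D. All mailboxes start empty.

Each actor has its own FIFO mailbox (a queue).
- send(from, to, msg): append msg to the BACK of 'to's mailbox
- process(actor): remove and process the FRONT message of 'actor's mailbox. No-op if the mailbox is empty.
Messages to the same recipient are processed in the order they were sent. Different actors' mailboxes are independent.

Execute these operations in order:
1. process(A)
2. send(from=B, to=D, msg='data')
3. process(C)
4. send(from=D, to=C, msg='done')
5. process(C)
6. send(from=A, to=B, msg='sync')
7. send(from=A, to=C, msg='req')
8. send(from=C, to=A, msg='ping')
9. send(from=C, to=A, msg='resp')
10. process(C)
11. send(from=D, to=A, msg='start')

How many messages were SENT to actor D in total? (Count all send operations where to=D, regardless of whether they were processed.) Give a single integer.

Answer: 1

Derivation:
After 1 (process(A)): A:[] B:[] C:[] D:[]
After 2 (send(from=B, to=D, msg='data')): A:[] B:[] C:[] D:[data]
After 3 (process(C)): A:[] B:[] C:[] D:[data]
After 4 (send(from=D, to=C, msg='done')): A:[] B:[] C:[done] D:[data]
After 5 (process(C)): A:[] B:[] C:[] D:[data]
After 6 (send(from=A, to=B, msg='sync')): A:[] B:[sync] C:[] D:[data]
After 7 (send(from=A, to=C, msg='req')): A:[] B:[sync] C:[req] D:[data]
After 8 (send(from=C, to=A, msg='ping')): A:[ping] B:[sync] C:[req] D:[data]
After 9 (send(from=C, to=A, msg='resp')): A:[ping,resp] B:[sync] C:[req] D:[data]
After 10 (process(C)): A:[ping,resp] B:[sync] C:[] D:[data]
After 11 (send(from=D, to=A, msg='start')): A:[ping,resp,start] B:[sync] C:[] D:[data]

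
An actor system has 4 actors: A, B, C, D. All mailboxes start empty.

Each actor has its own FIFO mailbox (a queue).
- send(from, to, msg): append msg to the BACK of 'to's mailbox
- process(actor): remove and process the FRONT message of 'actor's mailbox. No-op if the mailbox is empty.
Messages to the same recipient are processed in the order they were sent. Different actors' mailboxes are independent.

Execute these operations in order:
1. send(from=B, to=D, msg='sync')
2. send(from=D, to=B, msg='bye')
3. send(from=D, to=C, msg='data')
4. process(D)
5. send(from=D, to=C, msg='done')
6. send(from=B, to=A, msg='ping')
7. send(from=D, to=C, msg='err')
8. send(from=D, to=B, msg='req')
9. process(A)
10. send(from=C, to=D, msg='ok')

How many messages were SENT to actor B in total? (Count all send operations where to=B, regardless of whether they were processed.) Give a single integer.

Answer: 2

Derivation:
After 1 (send(from=B, to=D, msg='sync')): A:[] B:[] C:[] D:[sync]
After 2 (send(from=D, to=B, msg='bye')): A:[] B:[bye] C:[] D:[sync]
After 3 (send(from=D, to=C, msg='data')): A:[] B:[bye] C:[data] D:[sync]
After 4 (process(D)): A:[] B:[bye] C:[data] D:[]
After 5 (send(from=D, to=C, msg='done')): A:[] B:[bye] C:[data,done] D:[]
After 6 (send(from=B, to=A, msg='ping')): A:[ping] B:[bye] C:[data,done] D:[]
After 7 (send(from=D, to=C, msg='err')): A:[ping] B:[bye] C:[data,done,err] D:[]
After 8 (send(from=D, to=B, msg='req')): A:[ping] B:[bye,req] C:[data,done,err] D:[]
After 9 (process(A)): A:[] B:[bye,req] C:[data,done,err] D:[]
After 10 (send(from=C, to=D, msg='ok')): A:[] B:[bye,req] C:[data,done,err] D:[ok]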